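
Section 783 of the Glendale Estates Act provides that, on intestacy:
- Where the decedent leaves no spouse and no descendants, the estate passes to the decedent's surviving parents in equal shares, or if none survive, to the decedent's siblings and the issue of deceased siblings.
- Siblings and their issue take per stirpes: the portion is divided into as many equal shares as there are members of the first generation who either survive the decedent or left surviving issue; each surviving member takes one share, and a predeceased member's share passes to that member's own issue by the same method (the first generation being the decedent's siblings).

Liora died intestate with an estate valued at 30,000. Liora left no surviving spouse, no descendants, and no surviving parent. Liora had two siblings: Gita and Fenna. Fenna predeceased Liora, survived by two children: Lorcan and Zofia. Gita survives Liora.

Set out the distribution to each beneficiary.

The entire 30,000 passes to the siblings and their issue.
That amount (30,000) is divided into 2 shares of 15,000: Gita takes 15,000; Fenna's 15,000 share passes to Fenna's issue.
Fenna's share (15,000) is divided into 2 shares of 7,500: Lorcan and Zofia each take 7,500.

Gita: 15,000; Lorcan: 7,500; Zofia: 7,500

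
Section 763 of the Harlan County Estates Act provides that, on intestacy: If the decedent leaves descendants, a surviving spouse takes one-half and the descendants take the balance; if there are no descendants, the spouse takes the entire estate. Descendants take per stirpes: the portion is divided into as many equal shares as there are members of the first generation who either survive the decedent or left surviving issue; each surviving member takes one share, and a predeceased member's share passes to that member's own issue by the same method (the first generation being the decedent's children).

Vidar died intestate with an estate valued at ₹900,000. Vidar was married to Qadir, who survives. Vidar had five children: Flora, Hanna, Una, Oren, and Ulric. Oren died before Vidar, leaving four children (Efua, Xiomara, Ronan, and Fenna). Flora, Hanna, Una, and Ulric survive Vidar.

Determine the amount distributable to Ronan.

Qadir takes one-half of ₹900,000 = ₹450,000. The remaining ₹450,000 passes to the descendants.
The descendants' portion (₹450,000) is divided into 5 shares of ₹90,000: Flora, Hanna, Una, and Ulric each take ₹90,000; Oren's ₹90,000 share passes to Oren's issue.
Oren's share (₹90,000) is divided into 4 shares of ₹22,500: Efua, Xiomara, Ronan, and Fenna each take ₹22,500.

Ronan receives ₹22,500.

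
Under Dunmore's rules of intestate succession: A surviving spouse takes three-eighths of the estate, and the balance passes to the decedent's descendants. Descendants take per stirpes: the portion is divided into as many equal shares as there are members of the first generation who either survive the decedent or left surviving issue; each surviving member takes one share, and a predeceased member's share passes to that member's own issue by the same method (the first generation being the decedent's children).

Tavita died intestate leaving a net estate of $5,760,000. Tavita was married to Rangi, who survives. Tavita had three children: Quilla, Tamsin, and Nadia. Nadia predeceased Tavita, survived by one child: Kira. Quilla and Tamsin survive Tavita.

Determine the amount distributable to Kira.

Kira receives $1,200,000.

Rangi takes three-eighths of $5,760,000 = $2,160,000. The remaining $3,600,000 passes to the descendants.
The descendants' portion ($3,600,000) is divided into 3 shares of $1,200,000: Quilla and Tamsin each take $1,200,000; Nadia's $1,200,000 share passes to Nadia's issue.
Nadia's share ($1,200,000) passes entirely to Kira.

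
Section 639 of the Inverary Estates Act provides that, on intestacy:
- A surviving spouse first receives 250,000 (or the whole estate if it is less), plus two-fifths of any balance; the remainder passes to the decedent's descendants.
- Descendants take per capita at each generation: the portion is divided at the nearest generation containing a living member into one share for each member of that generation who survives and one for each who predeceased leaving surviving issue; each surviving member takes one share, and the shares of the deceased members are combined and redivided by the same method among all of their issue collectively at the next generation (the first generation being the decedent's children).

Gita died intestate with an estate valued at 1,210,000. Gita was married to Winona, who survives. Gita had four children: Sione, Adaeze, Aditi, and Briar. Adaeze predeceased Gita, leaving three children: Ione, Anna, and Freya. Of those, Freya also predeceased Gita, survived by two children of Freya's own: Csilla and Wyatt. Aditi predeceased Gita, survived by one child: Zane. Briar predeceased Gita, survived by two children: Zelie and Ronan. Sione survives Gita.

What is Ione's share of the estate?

Ione receives 72,000.

Winona first takes 250,000, leaving a balance of 960,000. Winona then takes two-fifths of the balance (384,000), for a total of 634,000. The remaining 576,000 passes to the descendants.
The descendants' portion (576,000) is divided at the children's generation into 4 shares of 144,000. Sione takes 144,000. The 3 shares of the deceased (Adaeze, Aditi, and Briar) are combined into a pool of 432,000.
That pool (432,000) is divided at the grandchildren's generation into 6 shares of 72,000. Ione, Anna, Zane, Zelie, and Ronan each take 72,000. The remaining share for the deceased Freya (72,000) is carried to the next generation.
That pool (72,000) is divided at the great-grandchildren's generation equally among Csilla and Wyatt: 36,000 each.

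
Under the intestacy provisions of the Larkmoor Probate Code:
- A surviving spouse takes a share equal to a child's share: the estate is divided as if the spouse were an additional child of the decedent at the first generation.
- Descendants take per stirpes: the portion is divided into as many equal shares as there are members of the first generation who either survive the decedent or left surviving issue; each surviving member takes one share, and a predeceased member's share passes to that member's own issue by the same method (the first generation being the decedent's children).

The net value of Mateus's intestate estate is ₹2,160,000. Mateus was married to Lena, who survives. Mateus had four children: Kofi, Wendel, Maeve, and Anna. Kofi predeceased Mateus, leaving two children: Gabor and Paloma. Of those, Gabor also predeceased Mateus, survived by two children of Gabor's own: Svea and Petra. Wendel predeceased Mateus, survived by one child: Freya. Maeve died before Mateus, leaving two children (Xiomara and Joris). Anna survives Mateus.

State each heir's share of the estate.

The spouse counts as an additional share at the children's level, so there are 5 primary shares of ₹432,000. Lena takes one such share (₹432,000).
The children's combined portion (₹1,728,000) is divided into 4 shares of ₹432,000: Anna takes ₹432,000; Kofi's ₹432,000 share passes to Kofi's issue; Wendel's ₹432,000 share passes to Wendel's issue; Maeve's ₹432,000 share passes to Maeve's issue.
Kofi's share (₹432,000) is divided into 2 shares of ₹216,000: Paloma takes ₹216,000; Gabor's ₹216,000 share passes to Gabor's issue.
Gabor's share (₹216,000) is divided into 2 shares of ₹108,000: Svea and Petra each take ₹108,000.
Wendel's share (₹432,000) passes entirely to Freya.
Maeve's share (₹432,000) is divided into 2 shares of ₹216,000: Xiomara and Joris each take ₹216,000.

Lena: ₹432,000; Svea: ₹108,000; Petra: ₹108,000; Paloma: ₹216,000; Freya: ₹432,000; Xiomara: ₹216,000; Joris: ₹216,000; Anna: ₹432,000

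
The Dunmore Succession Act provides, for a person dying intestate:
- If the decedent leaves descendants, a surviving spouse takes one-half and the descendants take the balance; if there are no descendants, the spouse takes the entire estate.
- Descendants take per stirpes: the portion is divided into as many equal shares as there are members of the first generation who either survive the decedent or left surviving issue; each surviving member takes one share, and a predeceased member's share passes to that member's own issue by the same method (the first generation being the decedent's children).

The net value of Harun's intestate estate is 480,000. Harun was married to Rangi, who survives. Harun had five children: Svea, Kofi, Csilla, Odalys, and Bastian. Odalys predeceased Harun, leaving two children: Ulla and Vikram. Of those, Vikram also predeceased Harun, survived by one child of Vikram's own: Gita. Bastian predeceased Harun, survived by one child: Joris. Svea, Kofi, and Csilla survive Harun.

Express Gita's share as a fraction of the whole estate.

Rangi takes one-half of 480,000 = 240,000. The remaining 240,000 passes to the descendants.
The descendants' portion (240,000) is divided into 5 shares of 48,000: Svea, Kofi, and Csilla each take 48,000; Odalys's 48,000 share passes to Odalys's issue; Bastian's 48,000 share passes to Bastian's issue.
Odalys's share (48,000) is divided into 2 shares of 24,000: Ulla takes 24,000; Vikram's 24,000 share passes to Vikram's issue.
Vikram's share (24,000) passes entirely to Gita.
Bastian's share (48,000) passes entirely to Joris.

Gita receives 1/20 of the estate.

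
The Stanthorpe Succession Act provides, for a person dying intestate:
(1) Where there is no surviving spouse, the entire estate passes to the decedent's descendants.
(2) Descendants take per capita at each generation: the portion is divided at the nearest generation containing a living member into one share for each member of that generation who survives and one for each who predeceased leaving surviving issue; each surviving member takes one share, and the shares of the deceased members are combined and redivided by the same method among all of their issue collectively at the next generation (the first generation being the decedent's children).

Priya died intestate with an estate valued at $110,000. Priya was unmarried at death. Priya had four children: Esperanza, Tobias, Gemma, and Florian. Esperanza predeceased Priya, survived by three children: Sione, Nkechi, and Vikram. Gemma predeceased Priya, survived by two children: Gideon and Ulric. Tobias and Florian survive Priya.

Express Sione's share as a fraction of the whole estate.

Sione receives 1/10 of the estate.

The entire $110,000 passes to the descendants.
That amount ($110,000) is divided at the children's generation into 4 shares of $27,500. Tobias and Florian each take $27,500. The 2 shares of the deceased (Esperanza and Gemma) are combined into a pool of $55,000.
That pool ($55,000) is divided at the grandchildren's generation equally among Sione, Nkechi, Vikram, Gideon, and Ulric: $11,000 each.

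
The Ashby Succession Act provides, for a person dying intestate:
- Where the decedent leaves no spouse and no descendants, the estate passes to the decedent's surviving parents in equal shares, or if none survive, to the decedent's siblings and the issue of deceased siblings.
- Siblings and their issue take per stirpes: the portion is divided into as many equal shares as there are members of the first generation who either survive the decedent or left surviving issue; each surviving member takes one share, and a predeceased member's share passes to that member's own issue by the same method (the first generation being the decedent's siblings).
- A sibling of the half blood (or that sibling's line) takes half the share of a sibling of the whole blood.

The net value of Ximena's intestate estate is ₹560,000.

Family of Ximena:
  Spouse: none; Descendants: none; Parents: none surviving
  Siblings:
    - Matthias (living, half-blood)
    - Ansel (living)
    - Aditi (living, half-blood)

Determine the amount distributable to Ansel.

The entire ₹560,000 passes to the siblings and their issue.
Counting each half-blood sibling's line as half a unit, there are 2 units in ₹560,000, so one unit is ₹280,000. Whole-blood lines (Ansel) take ₹280,000 each; half-blood lines (Matthias and Aditi) take ₹140,000 each.

Ansel receives ₹280,000.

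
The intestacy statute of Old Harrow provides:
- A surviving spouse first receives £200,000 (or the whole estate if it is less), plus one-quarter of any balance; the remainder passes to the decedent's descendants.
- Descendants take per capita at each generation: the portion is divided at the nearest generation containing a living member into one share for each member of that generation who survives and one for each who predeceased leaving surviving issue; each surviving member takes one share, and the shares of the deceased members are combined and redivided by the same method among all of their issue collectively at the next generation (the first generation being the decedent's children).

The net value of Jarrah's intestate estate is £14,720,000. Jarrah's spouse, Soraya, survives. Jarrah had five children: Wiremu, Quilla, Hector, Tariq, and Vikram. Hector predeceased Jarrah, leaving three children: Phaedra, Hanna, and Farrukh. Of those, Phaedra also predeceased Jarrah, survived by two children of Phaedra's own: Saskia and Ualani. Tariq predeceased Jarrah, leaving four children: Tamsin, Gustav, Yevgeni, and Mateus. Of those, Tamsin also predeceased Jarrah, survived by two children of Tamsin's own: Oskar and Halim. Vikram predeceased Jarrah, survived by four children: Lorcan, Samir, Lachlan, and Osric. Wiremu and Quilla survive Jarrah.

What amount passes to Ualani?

Soraya first takes £200,000, leaving a balance of £14,520,000. Soraya then takes one-quarter of the balance (£3,630,000), for a total of £3,830,000. The remaining £10,890,000 passes to the descendants.
The descendants' portion (£10,890,000) is divided at the children's generation into 5 shares of £2,178,000. Wiremu and Quilla each take £2,178,000. The 3 shares of the deceased (Hector, Tariq, and Vikram) are combined into a pool of £6,534,000.
That pool (£6,534,000) is divided at the grandchildren's generation into 11 shares of £594,000. Hanna, Farrukh, Gustav, Yevgeni, Mateus, Lorcan, Samir, Lachlan, and Osric each take £594,000. The 2 shares of the deceased (Phaedra and Tamsin) are combined into a pool of £1,188,000.
That pool (£1,188,000) is divided at the great-grandchildren's generation equally among Saskia, Ualani, Oskar, and Halim: £297,000 each.

Ualani receives £297,000.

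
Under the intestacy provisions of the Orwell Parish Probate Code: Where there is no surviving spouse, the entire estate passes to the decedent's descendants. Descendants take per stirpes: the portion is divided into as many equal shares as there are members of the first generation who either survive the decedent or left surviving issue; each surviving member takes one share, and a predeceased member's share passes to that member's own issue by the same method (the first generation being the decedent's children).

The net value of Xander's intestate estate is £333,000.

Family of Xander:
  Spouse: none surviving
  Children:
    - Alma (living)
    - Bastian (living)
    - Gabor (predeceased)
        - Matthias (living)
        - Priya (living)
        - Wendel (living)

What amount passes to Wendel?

The entire £333,000 passes to the descendants.
That amount (£333,000) is divided into 3 shares of £111,000: Alma and Bastian each take £111,000; Gabor's £111,000 share passes to Gabor's issue.
Gabor's share (£111,000) is divided into 3 shares of £37,000: Matthias, Priya, and Wendel each take £37,000.

Wendel receives £37,000.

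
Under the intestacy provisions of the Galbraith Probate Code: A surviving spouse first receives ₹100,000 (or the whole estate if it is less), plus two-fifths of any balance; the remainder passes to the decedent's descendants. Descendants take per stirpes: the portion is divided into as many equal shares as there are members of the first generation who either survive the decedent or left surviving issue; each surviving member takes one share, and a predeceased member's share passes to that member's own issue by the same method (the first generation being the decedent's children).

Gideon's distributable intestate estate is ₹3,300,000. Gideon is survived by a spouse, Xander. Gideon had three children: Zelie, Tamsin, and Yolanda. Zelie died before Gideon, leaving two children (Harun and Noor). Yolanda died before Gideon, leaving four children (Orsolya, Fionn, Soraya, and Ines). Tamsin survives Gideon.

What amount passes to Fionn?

Fionn receives ₹160,000.

Xander first takes ₹100,000, leaving a balance of ₹3,200,000. Xander then takes two-fifths of the balance (₹1,280,000), for a total of ₹1,380,000. The remaining ₹1,920,000 passes to the descendants.
The descendants' portion (₹1,920,000) is divided into 3 shares of ₹640,000: Tamsin takes ₹640,000; Zelie's ₹640,000 share passes to Zelie's issue; Yolanda's ₹640,000 share passes to Yolanda's issue.
Zelie's share (₹640,000) is divided into 2 shares of ₹320,000: Harun and Noor each take ₹320,000.
Yolanda's share (₹640,000) is divided into 4 shares of ₹160,000: Orsolya, Fionn, Soraya, and Ines each take ₹160,000.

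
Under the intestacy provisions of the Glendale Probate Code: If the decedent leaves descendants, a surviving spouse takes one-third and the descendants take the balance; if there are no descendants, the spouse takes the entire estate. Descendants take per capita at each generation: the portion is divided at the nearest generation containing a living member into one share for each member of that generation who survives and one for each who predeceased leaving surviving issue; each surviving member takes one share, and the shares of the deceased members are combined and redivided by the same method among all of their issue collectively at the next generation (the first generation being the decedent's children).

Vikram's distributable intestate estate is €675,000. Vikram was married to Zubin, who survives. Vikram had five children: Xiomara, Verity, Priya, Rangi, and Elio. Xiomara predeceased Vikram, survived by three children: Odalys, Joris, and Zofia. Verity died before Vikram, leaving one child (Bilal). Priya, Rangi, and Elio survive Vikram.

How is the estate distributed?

Zubin: €225,000; Odalys: €45,000; Joris: €45,000; Zofia: €45,000; Bilal: €45,000; Priya: €90,000; Rangi: €90,000; Elio: €90,000

Zubin takes one-third of €675,000 = €225,000. The remaining €450,000 passes to the descendants.
The descendants' portion (€450,000) is divided at the children's generation into 5 shares of €90,000. Priya, Rangi, and Elio each take €90,000. The 2 shares of the deceased (Xiomara and Verity) are combined into a pool of €180,000.
That pool (€180,000) is divided at the grandchildren's generation equally among Odalys, Joris, Zofia, and Bilal: €45,000 each.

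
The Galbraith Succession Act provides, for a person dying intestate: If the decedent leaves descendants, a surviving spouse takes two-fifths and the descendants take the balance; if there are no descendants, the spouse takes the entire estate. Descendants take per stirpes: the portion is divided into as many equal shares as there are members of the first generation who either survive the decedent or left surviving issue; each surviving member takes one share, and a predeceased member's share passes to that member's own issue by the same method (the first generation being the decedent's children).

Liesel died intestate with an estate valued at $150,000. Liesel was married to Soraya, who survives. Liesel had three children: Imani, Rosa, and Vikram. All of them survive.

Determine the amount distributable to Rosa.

Soraya takes two-fifths of $150,000 = $60,000. The remaining $90,000 passes to the descendants.
The descendants' portion ($90,000) is divided into 3 shares of $30,000: Imani, Rosa, and Vikram each take $30,000.

Rosa receives $30,000.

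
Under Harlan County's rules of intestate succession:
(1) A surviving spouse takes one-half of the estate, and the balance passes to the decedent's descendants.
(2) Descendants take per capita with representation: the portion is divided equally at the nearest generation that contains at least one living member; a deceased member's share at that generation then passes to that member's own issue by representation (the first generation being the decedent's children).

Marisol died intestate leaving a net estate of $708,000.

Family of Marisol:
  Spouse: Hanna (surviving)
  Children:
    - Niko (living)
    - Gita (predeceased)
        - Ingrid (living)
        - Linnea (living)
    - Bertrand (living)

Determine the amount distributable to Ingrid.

Hanna takes one-half of $708,000 = $354,000. The remaining $354,000 passes to the descendants.
The descendants' portion ($354,000) is divided into 3 shares of $118,000: Niko and Bertrand each take $118,000; Gita's $118,000 share passes to Gita's issue.
Gita's share ($118,000) is divided into 2 shares of $59,000: Ingrid and Linnea each take $59,000.

Ingrid receives $59,000.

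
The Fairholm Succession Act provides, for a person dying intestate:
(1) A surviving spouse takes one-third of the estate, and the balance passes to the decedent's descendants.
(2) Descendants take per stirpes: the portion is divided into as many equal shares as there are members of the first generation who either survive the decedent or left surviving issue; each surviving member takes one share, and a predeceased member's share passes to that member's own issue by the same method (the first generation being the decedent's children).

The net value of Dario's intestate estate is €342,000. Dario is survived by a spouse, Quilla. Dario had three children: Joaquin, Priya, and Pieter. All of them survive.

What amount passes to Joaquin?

Joaquin receives €76,000.

Quilla takes one-third of €342,000 = €114,000. The remaining €228,000 passes to the descendants.
The descendants' portion (€228,000) is divided into 3 shares of €76,000: Joaquin, Priya, and Pieter each take €76,000.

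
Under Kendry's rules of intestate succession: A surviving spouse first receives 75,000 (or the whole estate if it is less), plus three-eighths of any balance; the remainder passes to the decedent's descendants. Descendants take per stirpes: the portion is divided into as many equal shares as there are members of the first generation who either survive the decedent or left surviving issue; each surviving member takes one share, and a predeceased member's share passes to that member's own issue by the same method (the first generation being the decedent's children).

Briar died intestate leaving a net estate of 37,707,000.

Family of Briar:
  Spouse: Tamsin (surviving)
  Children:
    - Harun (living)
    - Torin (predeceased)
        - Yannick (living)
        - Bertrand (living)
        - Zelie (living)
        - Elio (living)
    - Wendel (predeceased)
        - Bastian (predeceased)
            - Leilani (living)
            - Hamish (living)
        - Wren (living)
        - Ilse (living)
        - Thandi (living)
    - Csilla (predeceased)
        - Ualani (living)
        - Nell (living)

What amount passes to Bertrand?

Bertrand receives 1,470,000.

Tamsin first takes 75,000, leaving a balance of 37,632,000. Tamsin then takes three-eighths of the balance (14,112,000), for a total of 14,187,000. The remaining 23,520,000 passes to the descendants.
The descendants' portion (23,520,000) is divided into 4 shares of 5,880,000: Harun takes 5,880,000; Torin's 5,880,000 share passes to Torin's issue; Wendel's 5,880,000 share passes to Wendel's issue; Csilla's 5,880,000 share passes to Csilla's issue.
Torin's share (5,880,000) is divided into 4 shares of 1,470,000: Yannick, Bertrand, Zelie, and Elio each take 1,470,000.
Wendel's share (5,880,000) is divided into 4 shares of 1,470,000: Wren, Ilse, and Thandi each take 1,470,000; Bastian's 1,470,000 share passes to Bastian's issue.
Bastian's share (1,470,000) is divided into 2 shares of 735,000: Leilani and Hamish each take 735,000.
Csilla's share (5,880,000) is divided into 2 shares of 2,940,000: Ualani and Nell each take 2,940,000.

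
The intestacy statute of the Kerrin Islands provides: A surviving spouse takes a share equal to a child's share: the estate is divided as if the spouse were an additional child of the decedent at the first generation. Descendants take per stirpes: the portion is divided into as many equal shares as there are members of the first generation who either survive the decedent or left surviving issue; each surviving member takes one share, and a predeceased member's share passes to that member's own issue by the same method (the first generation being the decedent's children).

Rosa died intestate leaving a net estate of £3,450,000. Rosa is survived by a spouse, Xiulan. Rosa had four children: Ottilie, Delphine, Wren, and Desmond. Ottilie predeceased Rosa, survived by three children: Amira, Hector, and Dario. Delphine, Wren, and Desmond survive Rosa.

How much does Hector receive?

The spouse counts as an additional share at the children's level, so there are 5 primary shares of £690,000. Xiulan takes one such share (£690,000).
The children's combined portion (£2,760,000) is divided into 4 shares of £690,000: Delphine, Wren, and Desmond each take £690,000; Ottilie's £690,000 share passes to Ottilie's issue.
Ottilie's share (£690,000) is divided into 3 shares of £230,000: Amira, Hector, and Dario each take £230,000.

Hector receives £230,000.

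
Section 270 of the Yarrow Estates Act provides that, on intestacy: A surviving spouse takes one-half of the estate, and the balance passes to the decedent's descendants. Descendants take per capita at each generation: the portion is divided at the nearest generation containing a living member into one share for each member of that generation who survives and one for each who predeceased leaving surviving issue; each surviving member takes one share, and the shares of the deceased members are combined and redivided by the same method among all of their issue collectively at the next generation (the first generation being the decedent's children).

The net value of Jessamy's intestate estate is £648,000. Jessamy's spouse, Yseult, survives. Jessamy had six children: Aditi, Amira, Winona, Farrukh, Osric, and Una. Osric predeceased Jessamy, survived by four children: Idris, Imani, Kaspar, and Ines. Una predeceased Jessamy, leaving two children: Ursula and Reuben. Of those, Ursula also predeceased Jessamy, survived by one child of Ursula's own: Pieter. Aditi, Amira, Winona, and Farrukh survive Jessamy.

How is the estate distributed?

Yseult: £324,000; Aditi: £54,000; Amira: £54,000; Winona: £54,000; Farrukh: £54,000; Idris: £18,000; Imani: £18,000; Kaspar: £18,000; Ines: £18,000; Pieter: £18,000; Reuben: £18,000

Yseult takes one-half of £648,000 = £324,000. The remaining £324,000 passes to the descendants.
The descendants' portion (£324,000) is divided at the children's generation into 6 shares of £54,000. Aditi, Amira, Winona, and Farrukh each take £54,000. The 2 shares of the deceased (Osric and Una) are combined into a pool of £108,000.
That pool (£108,000) is divided at the grandchildren's generation into 6 shares of £18,000. Idris, Imani, Kaspar, Ines, and Reuben each take £18,000. The remaining share for the deceased Ursula (£18,000) is carried to the next generation.
That pool (£18,000) passes entirely to Pieter, the sole taker at the great-grandchildren's generation.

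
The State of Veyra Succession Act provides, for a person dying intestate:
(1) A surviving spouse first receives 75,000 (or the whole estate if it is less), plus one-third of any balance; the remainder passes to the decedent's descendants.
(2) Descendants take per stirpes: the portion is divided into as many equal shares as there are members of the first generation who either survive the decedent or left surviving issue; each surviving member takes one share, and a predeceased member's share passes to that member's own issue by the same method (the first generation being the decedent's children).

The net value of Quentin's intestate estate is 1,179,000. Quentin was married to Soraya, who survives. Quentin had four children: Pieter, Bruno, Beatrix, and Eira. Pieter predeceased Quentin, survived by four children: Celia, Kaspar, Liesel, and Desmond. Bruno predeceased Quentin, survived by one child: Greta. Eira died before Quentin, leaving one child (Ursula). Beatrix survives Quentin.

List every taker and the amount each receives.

Soraya: 443,000; Celia: 46,000; Kaspar: 46,000; Liesel: 46,000; Desmond: 46,000; Greta: 184,000; Beatrix: 184,000; Ursula: 184,000

Soraya first takes 75,000, leaving a balance of 1,104,000. Soraya then takes one-third of the balance (368,000), for a total of 443,000. The remaining 736,000 passes to the descendants.
The descendants' portion (736,000) is divided into 4 shares of 184,000: Beatrix takes 184,000; Pieter's 184,000 share passes to Pieter's issue; Bruno's 184,000 share passes to Bruno's issue; Eira's 184,000 share passes to Eira's issue.
Pieter's share (184,000) is divided into 4 shares of 46,000: Celia, Kaspar, Liesel, and Desmond each take 46,000.
Bruno's share (184,000) passes entirely to Greta.
Eira's share (184,000) passes entirely to Ursula.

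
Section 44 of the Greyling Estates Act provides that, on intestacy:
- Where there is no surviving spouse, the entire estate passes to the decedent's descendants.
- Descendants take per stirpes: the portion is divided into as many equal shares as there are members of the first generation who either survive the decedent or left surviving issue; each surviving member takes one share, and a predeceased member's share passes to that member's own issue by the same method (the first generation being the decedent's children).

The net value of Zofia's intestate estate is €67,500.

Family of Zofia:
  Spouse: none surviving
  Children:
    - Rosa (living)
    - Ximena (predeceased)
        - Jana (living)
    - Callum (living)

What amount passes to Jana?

Jana receives €22,500.

The entire €67,500 passes to the descendants.
That amount (€67,500) is divided into 3 shares of €22,500: Rosa and Callum each take €22,500; Ximena's €22,500 share passes to Ximena's issue.
Ximena's share (€22,500) passes entirely to Jana.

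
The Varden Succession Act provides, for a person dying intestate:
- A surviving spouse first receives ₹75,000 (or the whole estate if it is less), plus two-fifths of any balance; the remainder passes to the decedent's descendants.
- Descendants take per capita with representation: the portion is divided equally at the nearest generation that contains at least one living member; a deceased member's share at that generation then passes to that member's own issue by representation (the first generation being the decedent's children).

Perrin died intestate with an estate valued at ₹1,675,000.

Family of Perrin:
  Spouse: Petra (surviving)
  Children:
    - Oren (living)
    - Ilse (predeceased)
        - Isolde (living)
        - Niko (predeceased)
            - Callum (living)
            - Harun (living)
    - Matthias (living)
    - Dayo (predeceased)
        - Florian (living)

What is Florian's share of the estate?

Florian receives ₹240,000.

Petra first takes ₹75,000, leaving a balance of ₹1,600,000. Petra then takes two-fifths of the balance (₹640,000), for a total of ₹715,000. The remaining ₹960,000 passes to the descendants.
The descendants' portion (₹960,000) is divided into 4 shares of ₹240,000: Oren and Matthias each take ₹240,000; Ilse's ₹240,000 share passes to Ilse's issue; Dayo's ₹240,000 share passes to Dayo's issue.
Ilse's share (₹240,000) is divided into 2 shares of ₹120,000: Isolde takes ₹120,000; Niko's ₹120,000 share passes to Niko's issue.
Niko's share (₹120,000) is divided into 2 shares of ₹60,000: Callum and Harun each take ₹60,000.
Dayo's share (₹240,000) passes entirely to Florian.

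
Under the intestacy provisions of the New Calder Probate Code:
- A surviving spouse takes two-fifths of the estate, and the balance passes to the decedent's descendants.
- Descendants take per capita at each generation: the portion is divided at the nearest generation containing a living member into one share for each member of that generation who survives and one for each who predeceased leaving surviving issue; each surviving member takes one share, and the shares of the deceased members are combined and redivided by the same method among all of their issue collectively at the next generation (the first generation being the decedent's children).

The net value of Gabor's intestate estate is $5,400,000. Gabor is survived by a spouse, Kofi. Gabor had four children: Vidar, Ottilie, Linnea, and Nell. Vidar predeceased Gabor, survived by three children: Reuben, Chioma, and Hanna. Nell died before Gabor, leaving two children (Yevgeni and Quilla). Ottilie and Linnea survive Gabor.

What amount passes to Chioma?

Chioma receives $324,000.

Kofi takes two-fifths of $5,400,000 = $2,160,000. The remaining $3,240,000 passes to the descendants.
The descendants' portion ($3,240,000) is divided at the children's generation into 4 shares of $810,000. Ottilie and Linnea each take $810,000. The 2 shares of the deceased (Vidar and Nell) are combined into a pool of $1,620,000.
That pool ($1,620,000) is divided at the grandchildren's generation equally among Reuben, Chioma, Hanna, Yevgeni, and Quilla: $324,000 each.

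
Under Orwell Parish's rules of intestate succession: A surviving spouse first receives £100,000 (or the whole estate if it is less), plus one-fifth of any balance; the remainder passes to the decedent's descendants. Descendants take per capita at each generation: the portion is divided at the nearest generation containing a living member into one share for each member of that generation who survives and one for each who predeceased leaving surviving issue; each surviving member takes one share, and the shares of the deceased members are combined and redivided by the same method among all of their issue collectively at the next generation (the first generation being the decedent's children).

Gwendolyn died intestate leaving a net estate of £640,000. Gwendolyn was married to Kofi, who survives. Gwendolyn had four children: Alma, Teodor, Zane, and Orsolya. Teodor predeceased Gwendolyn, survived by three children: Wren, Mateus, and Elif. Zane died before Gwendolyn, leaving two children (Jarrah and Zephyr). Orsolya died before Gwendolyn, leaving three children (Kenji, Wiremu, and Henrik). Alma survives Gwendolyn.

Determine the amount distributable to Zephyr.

Kofi first takes £100,000, leaving a balance of £540,000. Kofi then takes one-fifth of the balance (£108,000), for a total of £208,000. The remaining £432,000 passes to the descendants.
The descendants' portion (£432,000) is divided at the children's generation into 4 shares of £108,000. Alma takes £108,000. The 3 shares of the deceased (Teodor, Zane, and Orsolya) are combined into a pool of £324,000.
That pool (£324,000) is divided at the grandchildren's generation equally among Wren, Mateus, Elif, Jarrah, Zephyr, Kenji, Wiremu, and Henrik: £40,500 each.

Zephyr receives £40,500.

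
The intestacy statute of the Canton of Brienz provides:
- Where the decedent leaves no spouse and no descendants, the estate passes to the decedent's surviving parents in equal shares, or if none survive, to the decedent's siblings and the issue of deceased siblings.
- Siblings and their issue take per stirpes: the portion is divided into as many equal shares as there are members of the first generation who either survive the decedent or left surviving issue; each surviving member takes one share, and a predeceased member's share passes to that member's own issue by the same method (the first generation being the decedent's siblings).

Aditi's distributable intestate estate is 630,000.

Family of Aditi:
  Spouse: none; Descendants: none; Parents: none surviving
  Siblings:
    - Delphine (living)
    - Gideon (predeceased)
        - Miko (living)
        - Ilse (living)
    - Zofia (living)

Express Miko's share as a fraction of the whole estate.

Miko receives 1/6 of the estate.

The entire 630,000 passes to the siblings and their issue.
That amount (630,000) is divided into 3 shares of 210,000: Delphine and Zofia each take 210,000; Gideon's 210,000 share passes to Gideon's issue.
Gideon's share (210,000) is divided into 2 shares of 105,000: Miko and Ilse each take 105,000.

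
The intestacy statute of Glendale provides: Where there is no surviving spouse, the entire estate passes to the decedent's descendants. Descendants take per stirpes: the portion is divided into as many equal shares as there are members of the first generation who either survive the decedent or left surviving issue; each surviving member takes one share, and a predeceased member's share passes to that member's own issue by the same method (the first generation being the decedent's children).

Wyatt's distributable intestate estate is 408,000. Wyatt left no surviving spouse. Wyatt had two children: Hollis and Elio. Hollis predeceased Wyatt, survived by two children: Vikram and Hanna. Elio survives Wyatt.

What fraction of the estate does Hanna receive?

The entire 408,000 passes to the descendants.
That amount (408,000) is divided into 2 shares of 204,000: Elio takes 204,000; Hollis's 204,000 share passes to Hollis's issue.
Hollis's share (204,000) is divided into 2 shares of 102,000: Vikram and Hanna each take 102,000.

Hanna receives 1/4 of the estate.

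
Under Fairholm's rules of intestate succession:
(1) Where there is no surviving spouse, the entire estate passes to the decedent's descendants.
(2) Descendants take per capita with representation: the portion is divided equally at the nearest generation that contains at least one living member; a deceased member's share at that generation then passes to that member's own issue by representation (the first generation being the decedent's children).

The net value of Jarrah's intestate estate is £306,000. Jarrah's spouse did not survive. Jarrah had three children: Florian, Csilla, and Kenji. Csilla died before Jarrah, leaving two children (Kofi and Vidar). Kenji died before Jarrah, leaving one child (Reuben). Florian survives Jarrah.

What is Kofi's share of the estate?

Kofi receives £51,000.

The entire £306,000 passes to the descendants.
That amount (£306,000) is divided into 3 shares of £102,000: Florian takes £102,000; Csilla's £102,000 share passes to Csilla's issue; Kenji's £102,000 share passes to Kenji's issue.
Csilla's share (£102,000) is divided into 2 shares of £51,000: Kofi and Vidar each take £51,000.
Kenji's share (£102,000) passes entirely to Reuben.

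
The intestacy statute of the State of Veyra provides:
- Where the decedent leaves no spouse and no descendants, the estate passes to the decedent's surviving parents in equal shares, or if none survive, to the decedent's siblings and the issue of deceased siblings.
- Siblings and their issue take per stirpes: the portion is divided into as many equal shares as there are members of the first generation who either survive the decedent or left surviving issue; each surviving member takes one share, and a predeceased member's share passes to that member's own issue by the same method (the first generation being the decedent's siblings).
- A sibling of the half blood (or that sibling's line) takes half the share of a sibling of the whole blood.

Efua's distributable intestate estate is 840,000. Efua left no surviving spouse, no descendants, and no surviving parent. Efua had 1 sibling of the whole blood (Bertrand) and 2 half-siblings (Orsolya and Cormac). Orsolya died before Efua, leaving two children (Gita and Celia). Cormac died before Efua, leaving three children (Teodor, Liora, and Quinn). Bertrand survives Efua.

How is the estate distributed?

The entire 840,000 passes to the siblings and their issue.
Counting each half-blood sibling's line as half a unit, there are 2 units in 840,000, so one unit is 420,000. Whole-blood lines (Bertrand) take 420,000 each; half-blood lines (Orsolya and Cormac) take 210,000 each.
Orsolya's share (210,000) is divided into 2 shares of 105,000: Gita and Celia each take 105,000.
Cormac's share (210,000) is divided into 3 shares of 70,000: Teodor, Liora, and Quinn each take 70,000.

Gita: 105,000; Celia: 105,000; Teodor: 70,000; Liora: 70,000; Quinn: 70,000; Bertrand: 420,000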